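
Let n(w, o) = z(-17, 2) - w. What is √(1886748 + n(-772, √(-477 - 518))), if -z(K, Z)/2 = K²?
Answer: √1886942 ≈ 1373.7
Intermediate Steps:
z(K, Z) = -2*K²
n(w, o) = -578 - w (n(w, o) = -2*(-17)² - w = -2*289 - w = -578 - w)
√(1886748 + n(-772, √(-477 - 518))) = √(1886748 + (-578 - 1*(-772))) = √(1886748 + (-578 + 772)) = √(1886748 + 194) = √1886942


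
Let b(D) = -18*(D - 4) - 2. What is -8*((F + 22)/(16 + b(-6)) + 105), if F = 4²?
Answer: -81632/97 ≈ -841.57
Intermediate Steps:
F = 16
b(D) = 70 - 18*D (b(D) = -18*(-4 + D) - 2 = -3*(-24 + 6*D) - 2 = (72 - 18*D) - 2 = 70 - 18*D)
-8*((F + 22)/(16 + b(-6)) + 105) = -8*((16 + 22)/(16 + (70 - 18*(-6))) + 105) = -8*(38/(16 + (70 + 108)) + 105) = -8*(38/(16 + 178) + 105) = -8*(38/194 + 105) = -8*(38*(1/194) + 105) = -8*(19/97 + 105) = -8*10204/97 = -81632/97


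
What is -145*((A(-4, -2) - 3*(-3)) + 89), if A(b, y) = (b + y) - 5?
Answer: -12615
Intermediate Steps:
A(b, y) = -5 + b + y
-145*((A(-4, -2) - 3*(-3)) + 89) = -145*(((-5 - 4 - 2) - 3*(-3)) + 89) = -145*((-11 + 9) + 89) = -145*(-2 + 89) = -145*87 = -12615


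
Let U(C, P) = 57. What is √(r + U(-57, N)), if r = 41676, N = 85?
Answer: 3*√4637 ≈ 204.29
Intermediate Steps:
√(r + U(-57, N)) = √(41676 + 57) = √41733 = 3*√4637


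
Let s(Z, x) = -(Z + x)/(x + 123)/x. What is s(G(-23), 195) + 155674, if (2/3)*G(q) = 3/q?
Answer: 148017949693/950820 ≈ 1.5567e+5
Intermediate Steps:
G(q) = 9/(2*q) (G(q) = 3*(3/q)/2 = 9/(2*q))
s(Z, x) = -(Z + x)/(x*(123 + x)) (s(Z, x) = -(Z + x)/(123 + x)/x = -(Z + x)/(x*(123 + x)))
s(G(-23), 195) + 155674 = (-9/(2*(-23)) - 1*195)/(195*(123 + 195)) + 155674 = (1/195)*(-9*(-1)/(2*23) - 195)/318 + 155674 = (1/195)*(1/318)*(-1*(-9/46) - 195) + 155674 = (1/195)*(1/318)*(9/46 - 195) + 155674 = (1/195)*(1/318)*(-8961/46) + 155674 = -2987/950820 + 155674 = 148017949693/950820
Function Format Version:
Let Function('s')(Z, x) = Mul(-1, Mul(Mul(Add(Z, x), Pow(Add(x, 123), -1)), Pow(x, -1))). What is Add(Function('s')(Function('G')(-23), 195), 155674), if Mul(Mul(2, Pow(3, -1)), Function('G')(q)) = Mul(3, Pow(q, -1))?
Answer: Rational(148017949693, 950820) ≈ 1.5567e+5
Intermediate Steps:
Function('G')(q) = Mul(Rational(9, 2), Pow(q, -1)) (Function('G')(q) = Mul(Rational(3, 2), Mul(3, Pow(q, -1))) = Mul(Rational(9, 2), Pow(q, -1)))
Function('s')(Z, x) = Mul(-1, Pow(x, -1), Pow(Add(123, x), -1), Add(Z, x)) (Function('s')(Z, x) = Mul(-1, Mul(Mul(Add(Z, x), Pow(Add(123, x), -1)), Pow(x, -1))) = Mul(-1, Mul(Mul(Pow(Add(123, x), -1), Add(Z, x)), Pow(x, -1))) = Mul(-1, Mul(Pow(x, -1), Pow(Add(123, x), -1), Add(Z, x))) = Mul(-1, Pow(x, -1), Pow(Add(123, x), -1), Add(Z, x)))
Add(Function('s')(Function('G')(-23), 195), 155674) = Add(Mul(Pow(195, -1), Pow(Add(123, 195), -1), Add(Mul(-1, Mul(Rational(9, 2), Pow(-23, -1))), Mul(-1, 195))), 155674) = Add(Mul(Rational(1, 195), Pow(318, -1), Add(Mul(-1, Mul(Rational(9, 2), Rational(-1, 23))), -195)), 155674) = Add(Mul(Rational(1, 195), Rational(1, 318), Add(Mul(-1, Rational(-9, 46)), -195)), 155674) = Add(Mul(Rational(1, 195), Rational(1, 318), Add(Rational(9, 46), -195)), 155674) = Add(Mul(Rational(1, 195), Rational(1, 318), Rational(-8961, 46)), 155674) = Add(Rational(-2987, 950820), 155674) = Rational(148017949693, 950820)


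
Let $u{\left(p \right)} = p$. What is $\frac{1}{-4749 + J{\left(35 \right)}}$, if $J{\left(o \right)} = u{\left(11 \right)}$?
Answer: $- \frac{1}{4738} \approx -0.00021106$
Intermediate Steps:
$J{\left(o \right)} = 11$
$\frac{1}{-4749 + J{\left(35 \right)}} = \frac{1}{-4749 + 11} = \frac{1}{-4738} = - \frac{1}{4738}$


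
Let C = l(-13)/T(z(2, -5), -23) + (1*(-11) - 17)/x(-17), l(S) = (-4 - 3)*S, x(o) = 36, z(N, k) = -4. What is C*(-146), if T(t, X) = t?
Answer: 61831/18 ≈ 3435.1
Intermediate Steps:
l(S) = -7*S
C = -847/36 (C = -7*(-13)/(-4) + (1*(-11) - 17)/36 = 91*(-1/4) + (-11 - 17)*(1/36) = -91/4 - 28*1/36 = -91/4 - 7/9 = -847/36 ≈ -23.528)
C*(-146) = -847/36*(-146) = 61831/18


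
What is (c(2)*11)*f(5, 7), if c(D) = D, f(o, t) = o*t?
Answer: 770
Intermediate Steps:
(c(2)*11)*f(5, 7) = (2*11)*(5*7) = 22*35 = 770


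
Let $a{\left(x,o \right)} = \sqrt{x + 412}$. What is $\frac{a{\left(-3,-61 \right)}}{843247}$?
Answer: $\frac{\sqrt{409}}{843247} \approx 2.3983 \cdot 10^{-5}$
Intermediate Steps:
$a{\left(x,o \right)} = \sqrt{412 + x}$
$\frac{a{\left(-3,-61 \right)}}{843247} = \frac{\sqrt{412 - 3}}{843247} = \sqrt{409} \cdot \frac{1}{843247} = \frac{\sqrt{409}}{843247}$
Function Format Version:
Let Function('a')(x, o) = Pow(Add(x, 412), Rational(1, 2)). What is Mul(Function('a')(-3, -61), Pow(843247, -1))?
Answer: Mul(Rational(1, 843247), Pow(409, Rational(1, 2))) ≈ 2.3983e-5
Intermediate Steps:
Function('a')(x, o) = Pow(Add(412, x), Rational(1, 2))
Mul(Function('a')(-3, -61), Pow(843247, -1)) = Mul(Pow(Add(412, -3), Rational(1, 2)), Pow(843247, -1)) = Mul(Pow(409, Rational(1, 2)), Rational(1, 843247)) = Mul(Rational(1, 843247), Pow(409, Rational(1, 2)))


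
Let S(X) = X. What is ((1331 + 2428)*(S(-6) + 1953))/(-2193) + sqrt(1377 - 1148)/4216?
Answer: -2439591/731 + sqrt(229)/4216 ≈ -3337.3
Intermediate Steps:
((1331 + 2428)*(S(-6) + 1953))/(-2193) + sqrt(1377 - 1148)/4216 = ((1331 + 2428)*(-6 + 1953))/(-2193) + sqrt(1377 - 1148)/4216 = (3759*1947)*(-1/2193) + sqrt(229)*(1/4216) = 7318773*(-1/2193) + sqrt(229)/4216 = -2439591/731 + sqrt(229)/4216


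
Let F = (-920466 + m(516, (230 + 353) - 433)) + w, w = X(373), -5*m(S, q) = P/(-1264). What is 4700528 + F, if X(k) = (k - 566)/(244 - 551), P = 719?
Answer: 7334228935373/1940240 ≈ 3.7801e+6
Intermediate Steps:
X(k) = 566/307 - k/307 (X(k) = (-566 + k)/(-307) = (-566 + k)*(-1/307) = 566/307 - k/307)
m(S, q) = 719/6320 (m(S, q) = -719/(5*(-1264)) = -719*(-1)/(5*1264) = -⅕*(-719/1264) = 719/6320)
w = 193/307 (w = 566/307 - 1/307*373 = 566/307 - 373/307 = 193/307 ≈ 0.62866)
F = -1785923511347/1940240 (F = (-920466 + 719/6320) + 193/307 = -5817344401/6320 + 193/307 = -1785923511347/1940240 ≈ -9.2047e+5)
4700528 + F = 4700528 - 1785923511347/1940240 = 7334228935373/1940240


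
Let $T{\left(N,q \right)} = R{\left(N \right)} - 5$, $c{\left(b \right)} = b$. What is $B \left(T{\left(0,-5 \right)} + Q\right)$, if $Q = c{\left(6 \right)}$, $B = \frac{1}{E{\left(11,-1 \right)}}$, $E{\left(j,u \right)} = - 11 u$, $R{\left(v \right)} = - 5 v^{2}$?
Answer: $\frac{1}{11} \approx 0.090909$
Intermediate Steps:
$B = \frac{1}{11}$ ($B = \frac{1}{\left(-11\right) \left(-1\right)} = \frac{1}{11} \approx 0.090909$)
$Q = 6$
$T{\left(N,q \right)} = -5 - 5 N^{2}$ ($T{\left(N,q \right)} = - 5 N^{2} - 5 = -5 - 5 N^{2}$)
$B \left(T{\left(0,-5 \right)} + Q\right) = \frac{\left(-5 - 5 \cdot 0^{2}\right) + 6}{11} = \frac{\left(-5 - 0\right) + 6}{11} = \frac{\left(-5 + 0\right) + 6}{11} = \frac{-5 + 6}{11} = \frac{1}{11} \cdot 1 = \frac{1}{11}$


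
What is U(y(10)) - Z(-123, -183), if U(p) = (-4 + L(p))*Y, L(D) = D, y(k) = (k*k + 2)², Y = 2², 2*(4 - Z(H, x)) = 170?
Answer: 41681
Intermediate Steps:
Z(H, x) = -81 (Z(H, x) = 4 - ½*170 = 4 - 85 = -81)
Y = 4
y(k) = (2 + k²)² (y(k) = (k² + 2)² = (2 + k²)²)
U(p) = -16 + 4*p (U(p) = (-4 + p)*4 = -16 + 4*p)
U(y(10)) - Z(-123, -183) = (-16 + 4*(2 + 10²)²) - 1*(-81) = (-16 + 4*(2 + 100)²) + 81 = (-16 + 4*102²) + 81 = (-16 + 4*10404) + 81 = (-16 + 41616) + 81 = 41600 + 81 = 41681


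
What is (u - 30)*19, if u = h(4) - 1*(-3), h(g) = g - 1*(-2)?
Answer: -399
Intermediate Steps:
h(g) = 2 + g (h(g) = g + 2 = 2 + g)
u = 9 (u = (2 + 4) - 1*(-3) = 6 + 3 = 9)
(u - 30)*19 = (9 - 30)*19 = -21*19 = -399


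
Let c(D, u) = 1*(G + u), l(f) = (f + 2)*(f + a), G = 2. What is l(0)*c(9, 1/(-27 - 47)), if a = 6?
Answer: 882/37 ≈ 23.838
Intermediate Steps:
l(f) = (2 + f)*(6 + f) (l(f) = (f + 2)*(f + 6) = (2 + f)*(6 + f))
c(D, u) = 2 + u (c(D, u) = 1*(2 + u) = 2 + u)
l(0)*c(9, 1/(-27 - 47)) = (12 + 0² + 8*0)*(2 + 1/(-27 - 47)) = (12 + 0 + 0)*(2 + 1/(-74)) = 12*(2 - 1/74) = 12*(147/74) = 882/37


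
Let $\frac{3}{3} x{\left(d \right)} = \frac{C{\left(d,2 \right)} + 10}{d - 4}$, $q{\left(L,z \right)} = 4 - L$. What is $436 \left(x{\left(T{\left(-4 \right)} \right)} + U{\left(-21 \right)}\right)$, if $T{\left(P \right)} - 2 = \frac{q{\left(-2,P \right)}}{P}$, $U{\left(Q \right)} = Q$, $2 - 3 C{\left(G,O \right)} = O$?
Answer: $- \frac{72812}{7} \approx -10402.0$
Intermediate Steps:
$C{\left(G,O \right)} = \frac{2}{3} - \frac{O}{3}$
$T{\left(P \right)} = 2 + \frac{6}{P}$ ($T{\left(P \right)} = 2 + \frac{4 - -2}{P} = 2 + \frac{4 + 2}{P} = 2 + \frac{6}{P}$)
$x{\left(d \right)} = \frac{10}{-4 + d}$ ($x{\left(d \right)} = \frac{\left(\frac{2}{3} - \frac{2}{3}\right) + 10}{d - 4} = \frac{\left(\frac{2}{3} - \frac{2}{3}\right) + 10}{-4 + d} = \frac{0 + 10}{-4 + d} = \frac{10}{-4 + d}$)
$436 \left(x{\left(T{\left(-4 \right)} \right)} + U{\left(-21 \right)}\right) = 436 \left(\frac{10}{-4 + \left(2 + \frac{6}{-4}\right)} - 21\right) = 436 \left(\frac{10}{-4 + \left(2 + 6 \left(- \frac{1}{4}\right)\right)} - 21\right) = 436 \left(\frac{10}{-4 + \left(2 - \frac{3}{2}\right)} - 21\right) = 436 \left(\frac{10}{-4 + \frac{1}{2}} - 21\right) = 436 \left(\frac{10}{- \frac{7}{2}} - 21\right) = 436 \left(10 \left(- \frac{2}{7}\right) - 21\right) = 436 \left(- \frac{20}{7} - 21\right) = 436 \left(- \frac{167}{7}\right) = - \frac{72812}{7}$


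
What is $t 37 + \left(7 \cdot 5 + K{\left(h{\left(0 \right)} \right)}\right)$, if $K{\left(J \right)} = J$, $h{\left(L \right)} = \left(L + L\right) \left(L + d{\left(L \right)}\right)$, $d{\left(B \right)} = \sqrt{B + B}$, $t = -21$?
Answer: $-742$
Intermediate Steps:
$d{\left(B \right)} = \sqrt{2} \sqrt{B}$ ($d{\left(B \right)} = \sqrt{2 B} = \sqrt{2} \sqrt{B}$)
$h{\left(L \right)} = 2 L \left(L + \sqrt{2} \sqrt{L}\right)$ ($h{\left(L \right)} = \left(L + L\right) \left(L + \sqrt{2} \sqrt{L}\right) = 2 L \left(L + \sqrt{2} \sqrt{L}\right)$)
$t 37 + \left(7 \cdot 5 + K{\left(h{\left(0 \right)} \right)}\right) = \left(-21\right) 37 + \left(7 \cdot 5 + 2 \cdot 0 \left(0 + \sqrt{2} \sqrt{0}\right)\right) = -777 + \left(35 + 2 \cdot 0 \left(0 + \sqrt{2} \cdot 0\right)\right) = -777 + \left(35 + 2 \cdot 0 \left(0 + 0\right)\right) = -777 + \left(35 + 2 \cdot 0 \cdot 0\right) = -777 + \left(35 + 0\right) = -777 + 35 = -742$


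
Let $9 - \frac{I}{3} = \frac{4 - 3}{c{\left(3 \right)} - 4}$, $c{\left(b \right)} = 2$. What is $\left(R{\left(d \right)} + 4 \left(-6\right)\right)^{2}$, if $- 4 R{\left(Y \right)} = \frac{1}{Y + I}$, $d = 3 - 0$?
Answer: $\frac{9150625}{15876} \approx 576.38$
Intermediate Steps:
$I = \frac{57}{2}$ ($I = 27 - 3 \frac{4 - 3}{2 - 4} = 27 - 3 \cdot 1 \frac{1}{-2} = 27 - 3 \cdot 1 \left(- \frac{1}{2}\right) = 27 - - \frac{3}{2} = 27 + \frac{3}{2} = \frac{57}{2} \approx 28.5$)
$d = 3$ ($d = 3 + 0 = 3$)
$R{\left(Y \right)} = - \frac{1}{4 \left(\frac{57}{2} + Y\right)}$ ($R{\left(Y \right)} = - \frac{1}{4 \left(Y + \frac{57}{2}\right)} = - \frac{1}{4 \left(\frac{57}{2} + Y\right)}$)
$\left(R{\left(d \right)} + 4 \left(-6\right)\right)^{2} = \left(- \frac{1}{114 + 4 \cdot 3} + 4 \left(-6\right)\right)^{2} = \left(- \frac{1}{114 + 12} - 24\right)^{2} = \left(- \frac{1}{126} - 24\right)^{2} = \left(- \frac{3025}{126}\right)^{2} = \frac{9150625}{15876}$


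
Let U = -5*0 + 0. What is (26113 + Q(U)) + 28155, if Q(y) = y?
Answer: 54268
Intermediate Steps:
U = 0 (U = 0 + 0 = 0)
(26113 + Q(U)) + 28155 = (26113 + 0) + 28155 = 26113 + 28155 = 54268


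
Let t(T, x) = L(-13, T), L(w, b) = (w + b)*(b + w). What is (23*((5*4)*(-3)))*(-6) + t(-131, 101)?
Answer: 29016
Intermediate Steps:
L(w, b) = (b + w)² (L(w, b) = (b + w)*(b + w) = (b + w)²)
t(T, x) = (-13 + T)² (t(T, x) = (T - 13)² = (-13 + T)²)
(23*((5*4)*(-3)))*(-6) + t(-131, 101) = (23*((5*4)*(-3)))*(-6) + (-13 - 131)² = (23*(20*(-3)))*(-6) + (-144)² = (23*(-60))*(-6) + 20736 = -1380*(-6) + 20736 = 8280 + 20736 = 29016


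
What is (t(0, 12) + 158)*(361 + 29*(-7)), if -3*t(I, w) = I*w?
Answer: 24964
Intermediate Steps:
t(I, w) = -I*w/3
(t(0, 12) + 158)*(361 + 29*(-7)) = (-⅓*0*12 + 158)*(361 + 29*(-7)) = (0 + 158)*(361 - 203) = 158*158 = 24964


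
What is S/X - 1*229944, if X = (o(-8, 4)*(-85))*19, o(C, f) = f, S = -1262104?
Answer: -371044034/1615 ≈ -2.2975e+5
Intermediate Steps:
X = -6460 (X = (4*(-85))*19 = -340*19 = -6460)
S/X - 1*229944 = -1262104/(-6460) - 1*229944 = -1262104*(-1/6460) - 229944 = 315526/1615 - 229944 = -371044034/1615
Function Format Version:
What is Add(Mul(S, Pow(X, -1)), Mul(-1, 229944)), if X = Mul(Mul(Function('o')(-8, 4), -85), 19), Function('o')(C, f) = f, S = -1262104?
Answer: Rational(-371044034, 1615) ≈ -2.2975e+5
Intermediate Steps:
X = -6460 (X = Mul(Mul(4, -85), 19) = Mul(-340, 19) = -6460)
Add(Mul(S, Pow(X, -1)), Mul(-1, 229944)) = Add(Mul(-1262104, Pow(-6460, -1)), Mul(-1, 229944)) = Add(Mul(-1262104, Rational(-1, 6460)), -229944) = Add(Rational(315526, 1615), -229944) = Rational(-371044034, 1615)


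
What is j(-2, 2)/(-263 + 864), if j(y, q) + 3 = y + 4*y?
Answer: -13/601 ≈ -0.021631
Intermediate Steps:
j(y, q) = -3 + 5*y (j(y, q) = -3 + (y + 4*y) = -3 + 5*y)
j(-2, 2)/(-263 + 864) = (-3 + 5*(-2))/(-263 + 864) = (-3 - 10)/601 = (1/601)*(-13) = -13/601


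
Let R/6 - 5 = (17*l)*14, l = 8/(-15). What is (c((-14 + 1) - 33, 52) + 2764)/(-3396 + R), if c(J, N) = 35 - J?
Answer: -14225/20638 ≈ -0.68926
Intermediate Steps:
l = -8/15 (l = 8*(-1/15) = -8/15 ≈ -0.53333)
R = -3658/5 (R = 30 + 6*((17*(-8/15))*14) = 30 + 6*(-136/15*14) = 30 + 6*(-1904/15) = 30 - 3808/5 = -3658/5 ≈ -731.60)
(c((-14 + 1) - 33, 52) + 2764)/(-3396 + R) = ((35 - ((-14 + 1) - 33)) + 2764)/(-3396 - 3658/5) = ((35 - (-13 - 33)) + 2764)/(-20638/5) = ((35 - 1*(-46)) + 2764)*(-5/20638) = ((35 + 46) + 2764)*(-5/20638) = (81 + 2764)*(-5/20638) = 2845*(-5/20638) = -14225/20638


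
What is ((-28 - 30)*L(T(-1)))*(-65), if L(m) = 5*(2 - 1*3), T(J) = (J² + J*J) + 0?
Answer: -18850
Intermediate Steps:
T(J) = 2*J² (T(J) = (J² + J²) + 0 = 2*J² + 0 = 2*J²)
L(m) = -5 (L(m) = 5*(2 - 3) = 5*(-1) = -5)
((-28 - 30)*L(T(-1)))*(-65) = ((-28 - 30)*(-5))*(-65) = -58*(-5)*(-65) = 290*(-65) = -18850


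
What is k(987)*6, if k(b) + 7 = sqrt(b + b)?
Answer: -42 + 6*sqrt(1974) ≈ 224.58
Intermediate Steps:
k(b) = -7 + sqrt(2)*sqrt(b) (k(b) = -7 + sqrt(b + b) = -7 + sqrt(2*b) = -7 + sqrt(2)*sqrt(b))
k(987)*6 = (-7 + sqrt(2)*sqrt(987))*6 = (-7 + sqrt(1974))*6 = -42 + 6*sqrt(1974)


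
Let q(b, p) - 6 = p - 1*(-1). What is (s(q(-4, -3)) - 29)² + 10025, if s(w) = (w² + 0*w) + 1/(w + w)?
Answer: 652209/64 ≈ 10191.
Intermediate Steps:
q(b, p) = 7 + p (q(b, p) = 6 + (p - 1*(-1)) = 6 + (p + 1) = 6 + (1 + p) = 7 + p)
s(w) = w² + 1/(2*w) (s(w) = (w² + 0) + 1/(2*w) = w² + 1/(2*w))
(s(q(-4, -3)) - 29)² + 10025 = ((½ + (7 - 3)³)/(7 - 3) - 29)² + 10025 = ((½ + 4³)/4 - 29)² + 10025 = ((½ + 64)/4 - 29)² + 10025 = ((¼)*(129/2) - 29)² + 10025 = (129/8 - 29)² + 10025 = (-103/8)² + 10025 = 10609/64 + 10025 = 652209/64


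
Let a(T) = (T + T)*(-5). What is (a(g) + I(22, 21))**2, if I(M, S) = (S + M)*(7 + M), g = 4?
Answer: 1456849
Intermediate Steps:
I(M, S) = (7 + M)*(M + S) (I(M, S) = (M + S)*(7 + M) = (7 + M)*(M + S))
a(T) = -10*T (a(T) = (2*T)*(-5) = -10*T)
(a(g) + I(22, 21))**2 = (-10*4 + (22**2 + 7*22 + 7*21 + 22*21))**2 = (-40 + (484 + 154 + 147 + 462))**2 = (-40 + 1247)**2 = 1207**2 = 1456849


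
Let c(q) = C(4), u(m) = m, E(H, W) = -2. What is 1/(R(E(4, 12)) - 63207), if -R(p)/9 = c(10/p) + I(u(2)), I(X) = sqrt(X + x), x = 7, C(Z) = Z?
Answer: -1/63270 ≈ -1.5805e-5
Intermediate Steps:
c(q) = 4
I(X) = sqrt(7 + X) (I(X) = sqrt(X + 7) = sqrt(7 + X))
R(p) = -63 (R(p) = -9*(4 + sqrt(7 + 2)) = -9*(4 + sqrt(9)) = -9*(4 + 3) = -9*7 = -63)
1/(R(E(4, 12)) - 63207) = 1/(-63 - 63207) = 1/(-63270) = -1/63270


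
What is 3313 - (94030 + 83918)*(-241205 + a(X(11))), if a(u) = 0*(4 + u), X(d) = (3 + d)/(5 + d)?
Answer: 42921950653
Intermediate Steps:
X(d) = (3 + d)/(5 + d)
a(u) = 0
3313 - (94030 + 83918)*(-241205 + a(X(11))) = 3313 - (94030 + 83918)*(-241205 + 0) = 3313 - 177948*(-241205) = 3313 - 1*(-42921947340) = 3313 + 42921947340 = 42921950653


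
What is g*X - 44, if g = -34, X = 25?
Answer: -894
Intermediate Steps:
g*X - 44 = -34*25 - 44 = -850 - 44 = -894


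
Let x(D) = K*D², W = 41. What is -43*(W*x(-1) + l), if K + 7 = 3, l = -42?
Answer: 8858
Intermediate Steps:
K = -4 (K = -7 + 3 = -4)
x(D) = -4*D²
-43*(W*x(-1) + l) = -43*(41*(-4*(-1)²) - 42) = -43*(41*(-4*1) - 42) = -43*(41*(-4) - 42) = -43*(-164 - 42) = -43*(-206) = 8858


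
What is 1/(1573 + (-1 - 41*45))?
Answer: -1/273 ≈ -0.0036630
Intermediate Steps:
1/(1573 + (-1 - 41*45)) = 1/(1573 + (-1 - 1845)) = 1/(1573 - 1846) = 1/(-273) = -1/273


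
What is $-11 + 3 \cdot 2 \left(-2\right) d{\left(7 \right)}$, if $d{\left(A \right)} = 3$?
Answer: $-47$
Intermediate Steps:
$-11 + 3 \cdot 2 \left(-2\right) d{\left(7 \right)} = -11 + 3 \cdot 2 \left(-2\right) 3 = -11 + 6 \left(-2\right) 3 = -11 - 36 = -47$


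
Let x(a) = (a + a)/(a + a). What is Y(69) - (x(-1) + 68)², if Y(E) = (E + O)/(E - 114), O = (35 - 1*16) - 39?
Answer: -214294/45 ≈ -4762.1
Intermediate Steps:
x(a) = 1 (x(a) = (2*a)/((2*a)) = (2*a)*(1/(2*a)) = 1)
O = -20 (O = (35 - 16) - 39 = 19 - 39 = -20)
Y(E) = (-20 + E)/(-114 + E) (Y(E) = (E - 20)/(E - 114) = (-20 + E)/(-114 + E))
Y(69) - (x(-1) + 68)² = (-20 + 69)/(-114 + 69) - (1 + 68)² = 49/(-45) - 1*69² = -1/45*49 - 1*4761 = -49/45 - 4761 = -214294/45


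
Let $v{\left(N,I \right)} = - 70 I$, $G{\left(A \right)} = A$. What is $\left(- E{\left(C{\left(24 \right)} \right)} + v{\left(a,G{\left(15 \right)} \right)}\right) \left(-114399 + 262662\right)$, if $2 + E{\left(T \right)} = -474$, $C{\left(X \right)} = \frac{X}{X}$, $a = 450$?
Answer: $-85102962$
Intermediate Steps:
$C{\left(X \right)} = 1$
$E{\left(T \right)} = -476$ ($E{\left(T \right)} = -2 - 474 = -476$)
$\left(- E{\left(C{\left(24 \right)} \right)} + v{\left(a,G{\left(15 \right)} \right)}\right) \left(-114399 + 262662\right) = \left(\left(-1\right) \left(-476\right) - 1050\right) \left(-114399 + 262662\right) = \left(476 - 1050\right) 148263 = \left(-574\right) 148263 = -85102962$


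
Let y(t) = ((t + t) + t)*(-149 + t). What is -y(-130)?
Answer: -108810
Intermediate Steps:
y(t) = 3*t*(-149 + t) (y(t) = (2*t + t)*(-149 + t) = (3*t)*(-149 + t) = 3*t*(-149 + t))
-y(-130) = -3*(-130)*(-149 - 130) = -3*(-130)*(-279) = -1*108810 = -108810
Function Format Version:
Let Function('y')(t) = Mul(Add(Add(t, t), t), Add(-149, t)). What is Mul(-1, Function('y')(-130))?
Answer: -108810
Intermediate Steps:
Function('y')(t) = Mul(3, t, Add(-149, t)) (Function('y')(t) = Mul(Add(Mul(2, t), t), Add(-149, t)) = Mul(Mul(3, t), Add(-149, t)) = Mul(3, t, Add(-149, t)))
Mul(-1, Function('y')(-130)) = Mul(-1, Mul(3, -130, Add(-149, -130))) = Mul(-1, Mul(3, -130, -279)) = Mul(-1, 108810) = -108810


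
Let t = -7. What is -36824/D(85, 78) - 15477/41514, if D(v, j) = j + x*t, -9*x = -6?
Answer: -34769239/69190 ≈ -502.52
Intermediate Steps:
x = 2/3 (x = -1/9*(-6) = 2/3 ≈ 0.66667)
D(v, j) = -14/3 + j (D(v, j) = j + (2/3)*(-7) = j - 14/3 = -14/3 + j)
-36824/D(85, 78) - 15477/41514 = -36824/(-14/3 + 78) - 15477/41514 = -36824/220/3 - 15477*1/41514 = -36824*3/220 - 469/1258 = -27618/55 - 469/1258 = -34769239/69190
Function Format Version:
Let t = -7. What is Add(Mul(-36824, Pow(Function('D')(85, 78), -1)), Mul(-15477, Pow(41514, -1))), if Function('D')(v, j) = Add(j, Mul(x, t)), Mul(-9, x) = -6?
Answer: Rational(-34769239, 69190) ≈ -502.52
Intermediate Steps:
x = Rational(2, 3) (x = Mul(Rational(-1, 9), -6) = Rational(2, 3) ≈ 0.66667)
Function('D')(v, j) = Add(Rational(-14, 3), j) (Function('D')(v, j) = Add(j, Mul(Rational(2, 3), -7)) = Add(j, Rational(-14, 3)) = Add(Rational(-14, 3), j))
Add(Mul(-36824, Pow(Function('D')(85, 78), -1)), Mul(-15477, Pow(41514, -1))) = Add(Mul(-36824, Pow(Add(Rational(-14, 3), 78), -1)), Mul(-15477, Pow(41514, -1))) = Add(Mul(-36824, Pow(Rational(220, 3), -1)), Mul(-15477, Rational(1, 41514))) = Add(Mul(-36824, Rational(3, 220)), Rational(-469, 1258)) = Add(Rational(-27618, 55), Rational(-469, 1258)) = Rational(-34769239, 69190)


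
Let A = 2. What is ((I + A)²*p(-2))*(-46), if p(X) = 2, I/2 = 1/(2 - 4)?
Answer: -92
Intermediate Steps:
I = -1 (I = 2/(2 - 4) = 2/(-2) = 2*(-½) = -1)
((I + A)²*p(-2))*(-46) = ((-1 + 2)²*2)*(-46) = (1²*2)*(-46) = (1*2)*(-46) = 2*(-46) = -92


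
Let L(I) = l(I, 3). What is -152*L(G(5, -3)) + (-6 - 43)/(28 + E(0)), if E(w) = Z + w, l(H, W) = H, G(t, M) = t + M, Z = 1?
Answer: -8865/29 ≈ -305.69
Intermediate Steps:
G(t, M) = M + t
L(I) = I
E(w) = 1 + w
-152*L(G(5, -3)) + (-6 - 43)/(28 + E(0)) = -152*(-3 + 5) + (-6 - 43)/(28 + (1 + 0)) = -152*2 - 49/(28 + 1) = -304 - 49/29 = -8865/29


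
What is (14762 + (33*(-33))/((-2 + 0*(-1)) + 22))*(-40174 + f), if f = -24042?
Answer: -4722300154/5 ≈ -9.4446e+8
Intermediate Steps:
(14762 + (33*(-33))/((-2 + 0*(-1)) + 22))*(-40174 + f) = (14762 + (33*(-33))/((-2 + 0*(-1)) + 22))*(-40174 - 24042) = (14762 - 1089/((-2 + 0) + 22))*(-64216) = (14762 - 1089/(-2 + 22))*(-64216) = (14762 - 1089/20)*(-64216) = (294151/20)*(-64216) = -4722300154/5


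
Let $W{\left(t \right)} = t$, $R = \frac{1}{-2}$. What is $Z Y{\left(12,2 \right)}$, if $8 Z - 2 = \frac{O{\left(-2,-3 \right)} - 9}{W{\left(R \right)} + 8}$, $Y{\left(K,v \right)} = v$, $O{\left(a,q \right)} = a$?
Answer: $\frac{2}{15} \approx 0.13333$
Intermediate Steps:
$R = - \frac{1}{2} \approx -0.5$
$Z = \frac{1}{15}$ ($Z = \frac{1}{4} + \frac{\left(-2 - 9\right) \frac{1}{- \frac{1}{2} + 8}}{8} = \frac{1}{4} + \frac{\left(-11\right) \frac{1}{\frac{15}{2}}}{8} = \frac{1}{4} + \frac{\left(-11\right) \frac{2}{15}}{8} = \frac{1}{4} + \frac{1}{8} \left(- \frac{22}{15}\right) = \frac{1}{4} - \frac{11}{60} = \frac{1}{15} \approx 0.066667$)
$Z Y{\left(12,2 \right)} = \frac{1}{15} \cdot 2 = \frac{2}{15}$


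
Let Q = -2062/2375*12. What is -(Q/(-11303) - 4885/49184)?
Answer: 129918984229/1320326036000 ≈ 0.098399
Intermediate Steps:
Q = -24744/2375 (Q = -2062*1/2375*12 = -2062/2375*12 = -24744/2375 ≈ -10.419)
-(Q/(-11303) - 4885/49184) = -(-24744/2375/(-11303) - 4885/49184) = -(-24744/2375*(-1/11303) - 4885*1/49184) = -(24744/26844625 - 4885/49184) = -1*(-129918984229/1320326036000) = 129918984229/1320326036000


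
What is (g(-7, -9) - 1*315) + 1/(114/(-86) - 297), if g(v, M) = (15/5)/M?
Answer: -4045139/12828 ≈ -315.34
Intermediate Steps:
g(v, M) = 3/M (g(v, M) = (15*(1/5))/M = 3/M)
(g(-7, -9) - 1*315) + 1/(114/(-86) - 297) = (3/(-9) - 1*315) + 1/(114/(-86) - 297) = (3*(-1/9) - 315) + 1/(114*(-1/86) - 297) = (-1/3 - 315) + 1/(-57/43 - 297) = -946/3 + 1/(-12828/43) = -946/3 - 43/12828 = -4045139/12828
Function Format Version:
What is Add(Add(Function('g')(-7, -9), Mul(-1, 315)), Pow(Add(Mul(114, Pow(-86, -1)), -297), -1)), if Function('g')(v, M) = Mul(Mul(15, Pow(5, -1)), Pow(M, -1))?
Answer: Rational(-4045139, 12828) ≈ -315.34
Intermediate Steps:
Function('g')(v, M) = Mul(3, Pow(M, -1)) (Function('g')(v, M) = Mul(Mul(15, Rational(1, 5)), Pow(M, -1)) = Mul(3, Pow(M, -1)))
Add(Add(Function('g')(-7, -9), Mul(-1, 315)), Pow(Add(Mul(114, Pow(-86, -1)), -297), -1)) = Add(Add(Mul(3, Pow(-9, -1)), Mul(-1, 315)), Pow(Add(Mul(114, Pow(-86, -1)), -297), -1)) = Add(Add(Mul(3, Rational(-1, 9)), -315), Pow(Add(Mul(114, Rational(-1, 86)), -297), -1)) = Add(Add(Rational(-1, 3), -315), Pow(Add(Rational(-57, 43), -297), -1)) = Add(Rational(-946, 3), Pow(Rational(-12828, 43), -1)) = Add(Rational(-946, 3), Rational(-43, 12828)) = Rational(-4045139, 12828)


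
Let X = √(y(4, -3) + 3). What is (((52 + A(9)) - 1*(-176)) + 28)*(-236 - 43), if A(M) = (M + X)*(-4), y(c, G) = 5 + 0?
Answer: -61380 + 2232*√2 ≈ -58224.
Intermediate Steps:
y(c, G) = 5
X = 2*√2 (X = √(5 + 3) = √8 = 2*√2 ≈ 2.8284)
A(M) = -8*√2 - 4*M (A(M) = (M + 2*√2)*(-4) = -8*√2 - 4*M)
(((52 + A(9)) - 1*(-176)) + 28)*(-236 - 43) = (((52 + (-8*√2 - 4*9)) - 1*(-176)) + 28)*(-236 - 43) = (((52 + (-8*√2 - 36)) + 176) + 28)*(-279) = (((52 + (-36 - 8*√2)) + 176) + 28)*(-279) = (((16 - 8*√2) + 176) + 28)*(-279) = ((192 - 8*√2) + 28)*(-279) = (220 - 8*√2)*(-279) = -61380 + 2232*√2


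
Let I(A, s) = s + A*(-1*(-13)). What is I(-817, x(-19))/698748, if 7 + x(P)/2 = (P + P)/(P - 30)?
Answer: -521039/34238652 ≈ -0.015218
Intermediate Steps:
x(P) = -14 + 4*P/(-30 + P) (x(P) = -14 + 2*((P + P)/(P - 30)) = -14 + 2*((2*P)/(-30 + P)) = -14 + 2*(2*P/(-30 + P)) = -14 + 4*P/(-30 + P))
I(A, s) = s + 13*A (I(A, s) = s + A*13 = s + 13*A)
I(-817, x(-19))/698748 = (10*(42 - 1*(-19))/(-30 - 19) + 13*(-817))/698748 = (10*(42 + 19)/(-49) - 10621)*(1/698748) = (10*(-1/49)*61 - 10621)*(1/698748) = (-610/49 - 10621)*(1/698748) = -521039/49*1/698748 = -521039/34238652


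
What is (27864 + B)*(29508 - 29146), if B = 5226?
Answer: 11978580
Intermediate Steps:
(27864 + B)*(29508 - 29146) = (27864 + 5226)*(29508 - 29146) = 33090*362 = 11978580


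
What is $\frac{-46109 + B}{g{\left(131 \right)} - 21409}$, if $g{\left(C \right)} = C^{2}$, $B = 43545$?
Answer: $\frac{641}{1062} \approx 0.60358$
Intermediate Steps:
$\frac{-46109 + B}{g{\left(131 \right)} - 21409} = \frac{-46109 + 43545}{131^{2} - 21409} = - \frac{2564}{17161 - 21409} = - \frac{2564}{-4248} = \left(-2564\right) \left(- \frac{1}{4248}\right) = \frac{641}{1062}$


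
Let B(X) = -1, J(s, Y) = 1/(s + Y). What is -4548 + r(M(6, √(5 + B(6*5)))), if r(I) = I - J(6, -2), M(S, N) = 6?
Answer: -18169/4 ≈ -4542.3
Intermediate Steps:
J(s, Y) = 1/(Y + s)
r(I) = -¼ + I (r(I) = I - 1/(-2 + 6) = I - 1/4 = I - 1*¼ = I - ¼ = -¼ + I)
-4548 + r(M(6, √(5 + B(6*5)))) = -4548 + (-¼ + 6) = -4548 + 23/4 = -18169/4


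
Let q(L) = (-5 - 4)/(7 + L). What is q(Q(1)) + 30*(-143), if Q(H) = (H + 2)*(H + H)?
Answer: -55779/13 ≈ -4290.7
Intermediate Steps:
Q(H) = 2*H*(2 + H) (Q(H) = (2 + H)*(2*H) = 2*H*(2 + H))
q(L) = -9/(7 + L)
q(Q(1)) + 30*(-143) = -9/(7 + 2*1*(2 + 1)) + 30*(-143) = -9/(7 + 2*1*3) - 4290 = -9/(7 + 6) - 4290 = -9/13 - 4290 = -55779/13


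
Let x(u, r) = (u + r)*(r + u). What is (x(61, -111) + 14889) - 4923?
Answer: 12466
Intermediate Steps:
x(u, r) = (r + u)² (x(u, r) = (r + u)*(r + u) = (r + u)²)
(x(61, -111) + 14889) - 4923 = ((-111 + 61)² + 14889) - 4923 = ((-50)² + 14889) - 4923 = (2500 + 14889) - 4923 = 17389 - 4923 = 12466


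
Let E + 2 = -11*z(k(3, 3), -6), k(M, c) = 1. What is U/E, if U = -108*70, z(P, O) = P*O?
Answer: -945/8 ≈ -118.13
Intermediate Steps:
z(P, O) = O*P
E = 64 (E = -2 - (-66) = -2 - 11*(-6) = -2 + 66 = 64)
U = -7560
U/E = -7560/64 = -7560*1/64 = -945/8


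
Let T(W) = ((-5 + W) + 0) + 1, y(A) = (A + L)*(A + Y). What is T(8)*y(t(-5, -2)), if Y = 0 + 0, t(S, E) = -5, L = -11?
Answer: 320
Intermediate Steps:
Y = 0
y(A) = A*(-11 + A) (y(A) = (A - 11)*(A + 0) = (-11 + A)*A = A*(-11 + A))
T(W) = -4 + W (T(W) = (-5 + W) + 1 = -4 + W)
T(8)*y(t(-5, -2)) = (-4 + 8)*(-5*(-11 - 5)) = 4*(-5*(-16)) = 4*80 = 320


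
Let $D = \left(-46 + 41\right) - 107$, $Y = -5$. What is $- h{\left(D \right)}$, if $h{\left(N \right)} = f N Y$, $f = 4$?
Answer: $-2240$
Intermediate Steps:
$D = -112$ ($D = -5 - 107 = -112$)
$h{\left(N \right)} = - 20 N$ ($h{\left(N \right)} = 4 N \left(-5\right) = 4 \left(- 5 N\right) = - 20 N$)
$- h{\left(D \right)} = - \left(-20\right) \left(-112\right) = \left(-1\right) 2240 = -2240$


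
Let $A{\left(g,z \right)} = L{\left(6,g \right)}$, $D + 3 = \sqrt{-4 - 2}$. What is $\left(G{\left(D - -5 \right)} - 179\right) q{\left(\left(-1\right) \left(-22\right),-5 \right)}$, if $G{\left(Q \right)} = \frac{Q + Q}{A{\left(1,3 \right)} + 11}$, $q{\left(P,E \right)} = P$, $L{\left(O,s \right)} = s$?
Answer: $- \frac{11792}{3} + \frac{11 i \sqrt{6}}{3} \approx -3930.7 + 8.9815 i$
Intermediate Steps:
$D = -3 + i \sqrt{6}$ ($D = -3 + \sqrt{-4 - 2} = -3 + \sqrt{-6} = -3 + i \sqrt{6} \approx -3.0 + 2.4495 i$)
$A{\left(g,z \right)} = g$
$G{\left(Q \right)} = \frac{Q}{6}$ ($G{\left(Q \right)} = \frac{Q + Q}{1 + 11} = \frac{2 Q}{12} = 2 Q \frac{1}{12} = \frac{Q}{6}$)
$\left(G{\left(D - -5 \right)} - 179\right) q{\left(\left(-1\right) \left(-22\right),-5 \right)} = \left(\frac{\left(-3 + i \sqrt{6}\right) - -5}{6} - 179\right) \left(\left(-1\right) \left(-22\right)\right) = \left(\frac{\left(-3 + i \sqrt{6}\right) + 5}{6} - 179\right) 22 = \left(\frac{2 + i \sqrt{6}}{6} - 179\right) 22 = \left(\left(\frac{1}{3} + \frac{i \sqrt{6}}{6}\right) - 179\right) 22 = \left(- \frac{536}{3} + \frac{i \sqrt{6}}{6}\right) 22 = - \frac{11792}{3} + \frac{11 i \sqrt{6}}{3}$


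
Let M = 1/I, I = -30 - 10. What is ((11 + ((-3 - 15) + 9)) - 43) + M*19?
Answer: -1659/40 ≈ -41.475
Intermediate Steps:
I = -40
M = -1/40 (M = 1/(-40) = -1/40 ≈ -0.025000)
((11 + ((-3 - 15) + 9)) - 43) + M*19 = ((11 + ((-3 - 15) + 9)) - 43) - 1/40*19 = ((11 + (-18 + 9)) - 43) - 19/40 = ((11 - 9) - 43) - 19/40 = (2 - 43) - 19/40 = -41 - 19/40 = -1659/40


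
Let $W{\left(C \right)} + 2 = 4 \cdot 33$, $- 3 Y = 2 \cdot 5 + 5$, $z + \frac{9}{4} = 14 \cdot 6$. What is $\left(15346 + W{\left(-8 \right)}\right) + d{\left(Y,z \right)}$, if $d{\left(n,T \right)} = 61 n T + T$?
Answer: $-9376$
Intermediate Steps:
$z = \frac{327}{4}$ ($z = - \frac{9}{4} + 14 \cdot 6 = - \frac{9}{4} + 84 = \frac{327}{4} \approx 81.75$)
$Y = -5$ ($Y = - \frac{2 \cdot 5 + 5}{3} = - \frac{10 + 5}{3} = \left(- \frac{1}{3}\right) 15 = -5$)
$W{\left(C \right)} = 130$ ($W{\left(C \right)} = -2 + 4 \cdot 33 = -2 + 132 = 130$)
$d{\left(n,T \right)} = T + 61 T n$ ($d{\left(n,T \right)} = 61 T n + T = T + 61 T n$)
$\left(15346 + W{\left(-8 \right)}\right) + d{\left(Y,z \right)} = \left(15346 + 130\right) + \frac{327 \left(1 + 61 \left(-5\right)\right)}{4} = 15476 + \frac{327 \left(1 - 305\right)}{4} = 15476 + \frac{327}{4} \left(-304\right) = 15476 - 24852 = -9376$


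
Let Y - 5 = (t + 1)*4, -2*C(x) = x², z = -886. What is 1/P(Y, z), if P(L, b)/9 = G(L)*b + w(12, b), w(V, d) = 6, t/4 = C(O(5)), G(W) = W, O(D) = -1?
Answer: -1/7920 ≈ -0.00012626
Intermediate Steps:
C(x) = -x²/2
t = -2 (t = 4*(-½*(-1)²) = 4*(-½*1) = 4*(-½) = -2)
Y = 1 (Y = 5 + (-2 + 1)*4 = 5 - 1*4 = 5 - 4 = 1)
P(L, b) = 54 + 9*L*b (P(L, b) = 9*(L*b + 6) = 9*(6 + L*b) = 54 + 9*L*b)
1/P(Y, z) = 1/(54 + 9*1*(-886)) = 1/(54 - 7974) = 1/(-7920) = -1/7920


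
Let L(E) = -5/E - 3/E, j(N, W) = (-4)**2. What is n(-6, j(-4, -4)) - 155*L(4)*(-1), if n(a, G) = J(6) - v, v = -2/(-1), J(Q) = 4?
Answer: -308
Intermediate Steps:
j(N, W) = 16
L(E) = -8/E
v = 2 (v = -2*(-1) = 2)
n(a, G) = 2 (n(a, G) = 4 - 1*2 = 4 - 2 = 2)
n(-6, j(-4, -4)) - 155*L(4)*(-1) = 2 - 155*(-8/4)*(-1) = 2 - 155*(-8*1/4)*(-1) = 2 - (-310)*(-1) = 2 - 155*2 = 2 - 310 = -308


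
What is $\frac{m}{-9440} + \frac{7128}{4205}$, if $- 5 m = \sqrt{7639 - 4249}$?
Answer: $\frac{7128}{4205} + \frac{\sqrt{3390}}{47200} \approx 1.6964$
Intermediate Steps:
$m = - \frac{\sqrt{3390}}{5}$ ($m = - \frac{\sqrt{7639 - 4249}}{5} = - \frac{\sqrt{3390}}{5} \approx -11.645$)
$\frac{m}{-9440} + \frac{7128}{4205} = \frac{\left(- \frac{1}{5}\right) \sqrt{3390}}{-9440} + \frac{7128}{4205} = - \frac{\sqrt{3390}}{5} \left(- \frac{1}{9440}\right) + 7128 \cdot \frac{1}{4205} = \frac{\sqrt{3390}}{47200} + \frac{7128}{4205} = \frac{7128}{4205} + \frac{\sqrt{3390}}{47200}$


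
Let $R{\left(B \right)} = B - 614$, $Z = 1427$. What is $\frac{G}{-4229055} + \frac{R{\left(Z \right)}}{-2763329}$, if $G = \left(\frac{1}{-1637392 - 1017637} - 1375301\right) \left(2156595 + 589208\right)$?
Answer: $\frac{5541138346130648453965555}{6205477322462324751} \approx 8.9294 \cdot 10^{5}$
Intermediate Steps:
$R{\left(B \right)} = -614 + B$
$G = - \frac{10026200911936950190}{2655029}$ ($G = \left(\frac{1}{-2655029} - 1375301\right) 2745803 = \left(- \frac{1}{2655029} - 1375301\right) 2745803 = \left(- \frac{3651464038730}{2655029}\right) 2745803 = - \frac{10026200911936950190}{2655029} \approx -3.7763 \cdot 10^{12}$)
$\frac{G}{-4229055} + \frac{R{\left(Z \right)}}{-2763329} = - \frac{10026200911936950190}{2655029 \left(-4229055\right)} + \frac{-614 + 1427}{-2763329} = \left(- \frac{10026200911936950190}{2655029}\right) \left(- \frac{1}{4229055}\right) + 813 \left(- \frac{1}{2763329}\right) = \frac{2005240182387390038}{2245652733519} - \frac{813}{2763329} = \frac{5541138346130648453965555}{6205477322462324751}$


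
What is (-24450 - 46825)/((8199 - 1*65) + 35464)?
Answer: -71275/43598 ≈ -1.6348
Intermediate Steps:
(-24450 - 46825)/((8199 - 1*65) + 35464) = -71275/((8199 - 65) + 35464) = -71275/(8134 + 35464) = -71275/43598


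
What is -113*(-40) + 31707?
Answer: 36227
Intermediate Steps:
-113*(-40) + 31707 = 4520 + 31707 = 36227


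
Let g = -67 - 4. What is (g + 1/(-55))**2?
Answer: 15256836/3025 ≈ 5043.6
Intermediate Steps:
g = -71
(g + 1/(-55))**2 = (-71 + 1/(-55))**2 = (-71 - 1/55)**2 = (-3906/55)**2 = 15256836/3025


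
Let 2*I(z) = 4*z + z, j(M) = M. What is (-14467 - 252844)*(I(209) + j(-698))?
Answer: 93826161/2 ≈ 4.6913e+7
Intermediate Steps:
I(z) = 5*z/2 (I(z) = (4*z + z)/2 = (5*z)/2 = 5*z/2)
(-14467 - 252844)*(I(209) + j(-698)) = (-14467 - 252844)*((5/2)*209 - 698) = -267311*(1045/2 - 698) = -267311*(-351/2) = 93826161/2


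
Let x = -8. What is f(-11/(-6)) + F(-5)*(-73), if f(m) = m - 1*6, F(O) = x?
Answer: 3479/6 ≈ 579.83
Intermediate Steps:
F(O) = -8
f(m) = -6 + m (f(m) = m - 6 = -6 + m)
f(-11/(-6)) + F(-5)*(-73) = (-6 - 11/(-6)) - 8*(-73) = (-6 - 11*(-⅙)) + 584 = (-6 + 11/6) + 584 = -25/6 + 584 = 3479/6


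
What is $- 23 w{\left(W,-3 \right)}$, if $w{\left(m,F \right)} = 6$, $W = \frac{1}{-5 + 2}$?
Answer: $-138$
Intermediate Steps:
$W = - \frac{1}{3}$ ($W = \frac{1}{-3} = - \frac{1}{3} \approx -0.33333$)
$- 23 w{\left(W,-3 \right)} = \left(-23\right) 6 = -138$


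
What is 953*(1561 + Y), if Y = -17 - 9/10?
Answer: 14705743/10 ≈ 1.4706e+6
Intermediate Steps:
Y = -179/10 (Y = -17 - 9*⅒ = -17 - 9/10 = -179/10 ≈ -17.900)
953*(1561 + Y) = 953*(1561 - 179/10) = 953*(15431/10) = 14705743/10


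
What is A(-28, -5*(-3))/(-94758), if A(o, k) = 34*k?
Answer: -5/929 ≈ -0.0053821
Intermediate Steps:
A(-28, -5*(-3))/(-94758) = (34*(-5*(-3)))/(-94758) = (34*15)*(-1/94758) = 510*(-1/94758) = -5/929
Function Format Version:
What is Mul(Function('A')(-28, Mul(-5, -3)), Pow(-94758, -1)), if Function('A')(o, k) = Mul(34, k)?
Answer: Rational(-5, 929) ≈ -0.0053821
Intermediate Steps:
Mul(Function('A')(-28, Mul(-5, -3)), Pow(-94758, -1)) = Mul(Mul(34, Mul(-5, -3)), Pow(-94758, -1)) = Mul(Mul(34, 15), Rational(-1, 94758)) = Mul(510, Rational(-1, 94758)) = Rational(-5, 929)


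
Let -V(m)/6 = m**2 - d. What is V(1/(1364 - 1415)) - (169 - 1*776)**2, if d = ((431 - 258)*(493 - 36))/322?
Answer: -51225053224/139587 ≈ -3.6698e+5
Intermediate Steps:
d = 79061/322 (d = (173*457)*(1/322) = 79061*(1/322) = 79061/322 ≈ 245.53)
V(m) = 237183/161 - 6*m**2 (V(m) = -6*(m**2 - 1*79061/322) = -6*(m**2 - 79061/322) = -6*(-79061/322 + m**2) = 237183/161 - 6*m**2)
V(1/(1364 - 1415)) - (169 - 1*776)**2 = (237183/161 - 6/(1364 - 1415)**2) - (169 - 1*776)**2 = (237183/161 - 6*(1/(-51))**2) - (169 - 776)**2 = (237183/161 - 6*(-1/51)**2) - 1*(-607)**2 = (237183/161 - 6*1/2601) - 1*368449 = (237183/161 - 2/867) - 368449 = 205637339/139587 - 368449 = -51225053224/139587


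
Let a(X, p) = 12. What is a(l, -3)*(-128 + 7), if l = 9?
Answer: -1452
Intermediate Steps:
a(l, -3)*(-128 + 7) = 12*(-128 + 7) = 12*(-121) = -1452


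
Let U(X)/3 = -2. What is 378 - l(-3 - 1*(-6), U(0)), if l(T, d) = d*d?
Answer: 342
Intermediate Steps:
U(X) = -6 (U(X) = 3*(-2) = -6)
l(T, d) = d²
378 - l(-3 - 1*(-6), U(0)) = 378 - 1*(-6)² = 378 - 1*36 = 378 - 36 = 342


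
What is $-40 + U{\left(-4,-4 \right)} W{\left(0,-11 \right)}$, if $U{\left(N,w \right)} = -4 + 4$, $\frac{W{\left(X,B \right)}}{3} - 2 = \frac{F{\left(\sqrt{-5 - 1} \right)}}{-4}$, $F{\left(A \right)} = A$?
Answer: $-40$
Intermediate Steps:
$W{\left(X,B \right)} = 6 - \frac{3 i \sqrt{6}}{4}$ ($W{\left(X,B \right)} = 6 + 3 \frac{\sqrt{-5 - 1}}{-4} = 6 + 3 \sqrt{-6} \left(- \frac{1}{4}\right) = 6 + 3 i \sqrt{6} \left(- \frac{1}{4}\right) = 6 + 3 \left(- \frac{i \sqrt{6}}{4}\right) = 6 - \frac{3 i \sqrt{6}}{4}$)
$U{\left(N,w \right)} = 0$
$-40 + U{\left(-4,-4 \right)} W{\left(0,-11 \right)} = -40 + 0 \left(6 - \frac{3 i \sqrt{6}}{4}\right) = -40 + 0 = -40$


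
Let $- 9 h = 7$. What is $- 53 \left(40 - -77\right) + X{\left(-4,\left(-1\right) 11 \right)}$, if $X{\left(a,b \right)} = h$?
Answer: $- \frac{55816}{9} \approx -6201.8$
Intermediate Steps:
$h = - \frac{7}{9}$ ($h = \left(- \frac{1}{9}\right) 7 = - \frac{7}{9} \approx -0.77778$)
$X{\left(a,b \right)} = - \frac{7}{9}$
$- 53 \left(40 - -77\right) + X{\left(-4,\left(-1\right) 11 \right)} = - 53 \left(40 - -77\right) - \frac{7}{9} = - 53 \left(40 + 77\right) - \frac{7}{9} = \left(-53\right) 117 - \frac{7}{9} = -6201 - \frac{7}{9} = - \frac{55816}{9}$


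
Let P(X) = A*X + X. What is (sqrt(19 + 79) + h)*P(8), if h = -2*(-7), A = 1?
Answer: 224 + 112*sqrt(2) ≈ 382.39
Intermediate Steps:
P(X) = 2*X (P(X) = 1*X + X = X + X = 2*X)
h = 14
(sqrt(19 + 79) + h)*P(8) = (sqrt(19 + 79) + 14)*(2*8) = (sqrt(98) + 14)*16 = (7*sqrt(2) + 14)*16 = (14 + 7*sqrt(2))*16 = 224 + 112*sqrt(2)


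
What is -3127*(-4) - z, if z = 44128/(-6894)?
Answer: 43137140/3447 ≈ 12514.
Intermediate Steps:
z = -22064/3447 (z = 44128*(-1/6894) = -22064/3447 ≈ -6.4009)
-3127*(-4) - z = -3127*(-4) - 1*(-22064/3447) = 12508 + 22064/3447 = 43137140/3447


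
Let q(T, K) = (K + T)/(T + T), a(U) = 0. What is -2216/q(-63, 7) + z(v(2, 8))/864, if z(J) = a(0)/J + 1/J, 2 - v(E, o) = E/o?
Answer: -7538831/1512 ≈ -4986.0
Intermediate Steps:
v(E, o) = 2 - E/o
z(J) = 1/J (z(J) = 0/J + 1/J = 0 + 1/J = 1/J)
q(T, K) = (K + T)/(2*T) (q(T, K) = (K + T)/((2*T)) = (K + T)*(1/(2*T)) = (K + T)/(2*T))
-2216/q(-63, 7) + z(v(2, 8))/864 = -2216*(-126/(7 - 63)) + 1/((2 - 1*2/8)*864) = -2216/((½)*(-1/63)*(-56)) + (1/864)/(2 - 1*2*⅛) = -2216/4/9 + (1/864)/(2 - ¼) = -2216*9/4 + (1/864)/(7/4) = -4986 + (4/7)*(1/864) = -4986 + 1/1512 = -7538831/1512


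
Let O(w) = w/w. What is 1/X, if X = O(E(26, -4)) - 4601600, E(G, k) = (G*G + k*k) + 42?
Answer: -1/4601599 ≈ -2.1732e-7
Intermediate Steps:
E(G, k) = 42 + G² + k² (E(G, k) = (G² + k²) + 42 = 42 + G² + k²)
O(w) = 1
X = -4601599 (X = 1 - 4601600 = -4601599)
1/X = 1/(-4601599) = -1/4601599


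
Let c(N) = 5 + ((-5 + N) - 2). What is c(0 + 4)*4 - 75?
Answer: -67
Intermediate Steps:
c(N) = -2 + N (c(N) = 5 + (-7 + N) = -2 + N)
c(0 + 4)*4 - 75 = (-2 + (0 + 4))*4 - 75 = (-2 + 4)*4 - 75 = 2*4 - 75 = 8 - 75 = -67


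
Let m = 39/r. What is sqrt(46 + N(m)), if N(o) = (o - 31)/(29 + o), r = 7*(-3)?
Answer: sqrt(16169)/19 ≈ 6.6925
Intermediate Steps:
r = -21
m = -13/7 (m = 39/(-21) = 39*(-1/21) = -13/7 ≈ -1.8571)
N(o) = (-31 + o)/(29 + o)
sqrt(46 + N(m)) = sqrt(46 + (-31 - 13/7)/(29 - 13/7)) = sqrt(46 - 230/7/(190/7)) = sqrt(46 + (7/190)*(-230/7)) = sqrt(46 - 23/19) = sqrt(851/19) = sqrt(16169)/19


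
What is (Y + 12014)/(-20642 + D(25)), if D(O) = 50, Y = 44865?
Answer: -56879/20592 ≈ -2.7622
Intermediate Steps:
(Y + 12014)/(-20642 + D(25)) = (44865 + 12014)/(-20642 + 50) = 56879/(-20592) = 56879*(-1/20592) = -56879/20592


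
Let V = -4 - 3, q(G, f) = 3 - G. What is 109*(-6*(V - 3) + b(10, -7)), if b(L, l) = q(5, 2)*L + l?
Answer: 3597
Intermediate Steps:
V = -7
b(L, l) = l - 2*L (b(L, l) = (3 - 1*5)*L + l = (3 - 5)*L + l = -2*L + l = l - 2*L)
109*(-6*(V - 3) + b(10, -7)) = 109*(-6*(-7 - 3) + (-7 - 2*10)) = 109*(-6*(-10) + (-7 - 20)) = 109*(60 - 27) = 109*33 = 3597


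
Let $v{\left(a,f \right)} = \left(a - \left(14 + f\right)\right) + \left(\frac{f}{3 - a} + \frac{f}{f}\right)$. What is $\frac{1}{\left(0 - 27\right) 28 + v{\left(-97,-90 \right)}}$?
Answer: $- \frac{10}{7769} \approx -0.0012872$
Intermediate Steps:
$v{\left(a,f \right)} = -13 + a - f + \frac{f}{3 - a}$ ($v{\left(a,f \right)} = \left(-14 + a - f\right) + \left(\frac{f}{3 - a} + 1\right) = \left(-14 + a - f\right) + \left(1 + \frac{f}{3 - a}\right) = -13 + a - f + \frac{f}{3 - a}$)
$\frac{1}{\left(0 - 27\right) 28 + v{\left(-97,-90 \right)}} = \frac{1}{\left(0 - 27\right) 28 + \frac{39 + \left(-97\right)^{2} - -1552 + 2 \left(-90\right) - \left(-97\right) \left(-90\right)}{-3 - 97}} = \frac{1}{\left(-27\right) 28 + \frac{39 + 9409 + 1552 - 180 - 8730}{-100}} = \frac{1}{-756 - \frac{209}{10}} = \frac{1}{- \frac{7769}{10}} = - \frac{10}{7769}$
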